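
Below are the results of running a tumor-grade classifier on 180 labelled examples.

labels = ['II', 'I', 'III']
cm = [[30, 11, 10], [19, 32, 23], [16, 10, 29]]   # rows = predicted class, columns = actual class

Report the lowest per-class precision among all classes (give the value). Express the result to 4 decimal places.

Per-class precision (TP/(TP+FP)):
  II: TP=30, FP=11+10=21 → 30/51 = 0.58824
  I: TP=32, FP=19+23=42 → 32/74 = 0.43243
  III: TP=29, FP=16+10=26 → 29/55 = 0.52727
Lowest is class 'I' with precision = 0.4324.

0.4324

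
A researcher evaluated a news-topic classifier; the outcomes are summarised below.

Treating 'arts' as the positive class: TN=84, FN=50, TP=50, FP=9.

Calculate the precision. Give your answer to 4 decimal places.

0.8475

Precision = TP/(TP+FP) = 50/(50+9) = 50/59 = 0.8475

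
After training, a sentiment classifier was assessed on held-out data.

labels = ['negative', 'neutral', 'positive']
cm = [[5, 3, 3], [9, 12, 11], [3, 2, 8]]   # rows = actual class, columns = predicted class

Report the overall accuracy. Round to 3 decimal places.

0.446

Accuracy = trace / total = (5+12+8=25) / 56 = 25/56 = 0.446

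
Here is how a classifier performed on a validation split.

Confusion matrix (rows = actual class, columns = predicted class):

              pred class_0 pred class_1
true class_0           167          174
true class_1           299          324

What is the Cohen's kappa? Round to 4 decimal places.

0.0090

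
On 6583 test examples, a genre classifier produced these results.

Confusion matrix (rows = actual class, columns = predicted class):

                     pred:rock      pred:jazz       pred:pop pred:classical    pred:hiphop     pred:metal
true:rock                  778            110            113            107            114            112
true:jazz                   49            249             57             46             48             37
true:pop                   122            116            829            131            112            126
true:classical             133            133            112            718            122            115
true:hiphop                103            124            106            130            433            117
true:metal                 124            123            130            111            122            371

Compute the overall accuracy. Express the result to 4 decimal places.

Accuracy = trace / total = (778+249+829+718+433+371=3378) / 6583 = 3378/6583 = 0.5131

0.5131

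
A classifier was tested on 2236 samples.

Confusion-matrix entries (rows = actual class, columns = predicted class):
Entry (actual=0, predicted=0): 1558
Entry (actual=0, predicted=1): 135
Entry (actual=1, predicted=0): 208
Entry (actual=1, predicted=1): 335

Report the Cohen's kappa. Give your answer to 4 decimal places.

Observed agreement pₒ = trace/N = 1893/2236 = 0.84660
Expected agreement pₑ = Σ (rowᵢ·colᵢ)/N² = (1693·1766 + 543·470)/2236² = 0.64905
κ = (pₒ − pₑ)/(1 − pₑ) = (0.84660 − 0.64905)/(1 − 0.64905) = 0.5629

0.5629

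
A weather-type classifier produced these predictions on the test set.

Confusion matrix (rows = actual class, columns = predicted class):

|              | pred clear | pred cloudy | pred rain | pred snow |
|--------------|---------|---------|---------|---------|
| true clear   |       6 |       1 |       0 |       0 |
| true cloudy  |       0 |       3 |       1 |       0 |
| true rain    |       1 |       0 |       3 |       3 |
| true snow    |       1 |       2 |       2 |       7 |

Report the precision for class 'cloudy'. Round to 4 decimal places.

0.5000

One-vs-rest for 'cloudy': TP = diagonal; FP = other classes predicted 'cloudy'; FN = 'cloudy' predicted as other.
precision = TP/(TP+FP).
cloudy: TP=3, FP=1+0+2=3 → 3/6 = 0.50000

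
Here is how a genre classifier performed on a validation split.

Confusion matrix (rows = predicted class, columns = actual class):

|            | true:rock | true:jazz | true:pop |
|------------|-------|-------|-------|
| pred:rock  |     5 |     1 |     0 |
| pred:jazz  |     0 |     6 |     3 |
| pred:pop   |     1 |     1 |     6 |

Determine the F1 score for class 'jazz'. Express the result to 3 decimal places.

0.706

One-vs-rest for 'jazz': TP = diagonal; FP = other classes predicted 'jazz'; FN = 'jazz' predicted as other.
F1 score = 2·TP/(2·TP+FP+FN).
jazz: TP=6, FP=0+3=3, FN=1+1=2 → 12/17 = 0.7059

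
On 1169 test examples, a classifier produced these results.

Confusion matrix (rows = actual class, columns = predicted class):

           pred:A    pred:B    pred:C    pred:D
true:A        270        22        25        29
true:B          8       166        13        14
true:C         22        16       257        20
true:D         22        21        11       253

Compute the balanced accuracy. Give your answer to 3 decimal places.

Balanced accuracy = mean of per-class recall.
  A: recall = 270/346 = 0.7803
  B: recall = 166/201 = 0.8259
  C: recall = 257/315 = 0.8159
  D: recall = 253/307 = 0.8241
Mean = (0.7803 + 0.8259 + 0.8159 + 0.8241) / 4 = 0.812

0.812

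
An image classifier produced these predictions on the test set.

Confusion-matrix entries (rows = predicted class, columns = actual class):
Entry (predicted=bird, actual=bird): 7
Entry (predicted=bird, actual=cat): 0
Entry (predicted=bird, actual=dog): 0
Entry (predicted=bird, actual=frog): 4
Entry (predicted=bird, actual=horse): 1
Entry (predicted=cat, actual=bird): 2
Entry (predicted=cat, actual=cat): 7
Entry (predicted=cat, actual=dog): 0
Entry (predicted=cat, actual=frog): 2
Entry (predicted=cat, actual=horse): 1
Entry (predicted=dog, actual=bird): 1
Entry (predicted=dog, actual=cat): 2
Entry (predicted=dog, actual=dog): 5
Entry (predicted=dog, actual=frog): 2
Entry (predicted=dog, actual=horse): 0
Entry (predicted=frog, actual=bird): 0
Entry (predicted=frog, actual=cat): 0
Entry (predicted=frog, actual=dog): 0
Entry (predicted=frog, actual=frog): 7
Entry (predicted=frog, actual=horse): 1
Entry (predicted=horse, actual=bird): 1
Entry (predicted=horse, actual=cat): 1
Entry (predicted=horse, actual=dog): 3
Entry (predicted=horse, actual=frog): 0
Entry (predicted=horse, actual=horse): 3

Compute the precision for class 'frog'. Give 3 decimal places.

0.875

One-vs-rest for 'frog': TP = diagonal; FP = other classes predicted 'frog'; FN = 'frog' predicted as other.
precision = TP/(TP+FP).
frog: TP=7, FP=0+0+0+1=1 → 7/8 = 0.8750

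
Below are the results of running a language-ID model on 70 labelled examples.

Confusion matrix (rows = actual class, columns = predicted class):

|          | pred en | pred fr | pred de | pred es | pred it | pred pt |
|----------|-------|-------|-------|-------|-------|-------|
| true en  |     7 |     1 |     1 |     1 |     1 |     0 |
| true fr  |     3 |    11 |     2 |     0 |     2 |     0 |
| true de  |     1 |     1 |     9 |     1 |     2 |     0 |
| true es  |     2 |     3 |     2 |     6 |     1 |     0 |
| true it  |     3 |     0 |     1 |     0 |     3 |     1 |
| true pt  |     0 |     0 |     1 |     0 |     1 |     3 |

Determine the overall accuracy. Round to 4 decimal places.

0.5571

Accuracy = trace / total = (7+11+9+6+3+3=39) / 70 = 39/70 = 0.5571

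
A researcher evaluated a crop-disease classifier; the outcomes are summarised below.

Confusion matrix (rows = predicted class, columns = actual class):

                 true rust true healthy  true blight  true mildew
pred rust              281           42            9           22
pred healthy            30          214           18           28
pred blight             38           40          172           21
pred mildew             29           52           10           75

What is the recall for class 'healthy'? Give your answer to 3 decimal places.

recall = TP/(TP+FN).
healthy: TP=214, FN=42+40+52=134 → 214/348 = 0.6149

0.615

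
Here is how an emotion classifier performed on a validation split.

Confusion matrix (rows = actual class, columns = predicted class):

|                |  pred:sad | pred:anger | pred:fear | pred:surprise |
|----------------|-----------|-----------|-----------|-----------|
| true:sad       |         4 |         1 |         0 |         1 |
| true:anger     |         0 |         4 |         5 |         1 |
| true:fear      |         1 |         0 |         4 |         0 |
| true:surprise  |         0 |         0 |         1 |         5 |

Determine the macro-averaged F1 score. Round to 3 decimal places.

Per-class F1 score (2·TP/(2·TP+FP+FN)):
  sad: TP=4, FP=0+1+0=1, FN=1+0+1=2 → 8/11 = 0.7273
  anger: TP=4, FP=1+0+0=1, FN=0+5+1=6 → 8/15 = 0.5333
  fear: TP=4, FP=0+5+1=6, FN=1+0+0=1 → 8/15 = 0.5333
  surprise: TP=5, FP=1+1+0=2, FN=0+0+1=1 → 10/13 = 0.7692
Macro-F1 score = mean = (0.7273 + 0.5333 + 0.5333 + 0.7692) / 4 = 0.641

0.641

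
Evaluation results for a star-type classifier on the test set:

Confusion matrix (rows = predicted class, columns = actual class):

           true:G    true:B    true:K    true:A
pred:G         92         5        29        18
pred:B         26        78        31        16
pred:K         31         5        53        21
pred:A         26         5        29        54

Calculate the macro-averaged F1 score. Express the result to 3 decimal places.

0.530

Per-class F1 score (2·TP/(2·TP+FP+FN)):
  G: TP=92, FP=5+29+18=52, FN=26+31+26=83 → 184/319 = 0.5768
  B: TP=78, FP=26+31+16=73, FN=5+5+5=15 → 156/244 = 0.6393
  K: TP=53, FP=31+5+21=57, FN=29+31+29=89 → 106/252 = 0.4206
  A: TP=54, FP=26+5+29=60, FN=18+16+21=55 → 108/223 = 0.4843
Macro-F1 score = mean = (0.5768 + 0.6393 + 0.4206 + 0.4843) / 4 = 0.530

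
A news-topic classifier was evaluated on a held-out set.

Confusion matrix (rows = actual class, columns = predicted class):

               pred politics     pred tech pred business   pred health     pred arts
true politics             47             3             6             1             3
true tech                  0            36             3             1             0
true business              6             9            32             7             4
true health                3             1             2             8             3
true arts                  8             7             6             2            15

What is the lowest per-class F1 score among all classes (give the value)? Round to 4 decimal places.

Per-class F1 score (2·TP/(2·TP+FP+FN)):
  politics: TP=47, FP=0+6+3+8=17, FN=3+6+1+3=13 → 94/124 = 0.75806
  tech: TP=36, FP=3+9+1+7=20, FN=0+3+1+0=4 → 72/96 = 0.75000
  business: TP=32, FP=6+3+2+6=17, FN=6+9+7+4=26 → 64/107 = 0.59813
  health: TP=8, FP=1+1+7+2=11, FN=3+1+2+3=9 → 16/36 = 0.44444
  arts: TP=15, FP=3+0+4+3=10, FN=8+7+6+2=23 → 30/63 = 0.47619
Lowest is class 'health' with F1 score = 0.4444.

0.4444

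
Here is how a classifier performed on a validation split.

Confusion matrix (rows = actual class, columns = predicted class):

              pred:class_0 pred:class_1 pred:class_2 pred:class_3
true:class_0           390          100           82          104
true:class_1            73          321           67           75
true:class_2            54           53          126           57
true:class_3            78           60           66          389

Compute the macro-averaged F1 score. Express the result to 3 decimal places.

Per-class F1 score (2·TP/(2·TP+FP+FN)):
  class_0: TP=390, FP=73+54+78=205, FN=100+82+104=286 → 780/1271 = 0.6137
  class_1: TP=321, FP=100+53+60=213, FN=73+67+75=215 → 642/1070 = 0.6000
  class_2: TP=126, FP=82+67+66=215, FN=54+53+57=164 → 252/631 = 0.3994
  class_3: TP=389, FP=104+75+57=236, FN=78+60+66=204 → 778/1218 = 0.6388
Macro-F1 score = mean = (0.6137 + 0.6000 + 0.3994 + 0.6388) / 4 = 0.563

0.563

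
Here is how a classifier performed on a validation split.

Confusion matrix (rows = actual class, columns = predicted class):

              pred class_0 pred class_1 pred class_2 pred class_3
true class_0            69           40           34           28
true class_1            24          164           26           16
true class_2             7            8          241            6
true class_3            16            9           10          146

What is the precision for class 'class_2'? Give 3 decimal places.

precision = TP/(TP+FP).
class_2: TP=241, FP=34+26+10=70 → 241/311 = 0.7749

0.775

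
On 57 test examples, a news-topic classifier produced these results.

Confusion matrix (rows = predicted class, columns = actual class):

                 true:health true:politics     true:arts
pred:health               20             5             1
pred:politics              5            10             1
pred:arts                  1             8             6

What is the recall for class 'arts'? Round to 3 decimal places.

0.750

One-vs-rest for 'arts': TP = diagonal; FP = other classes predicted 'arts'; FN = 'arts' predicted as other.
recall = TP/(TP+FN).
arts: TP=6, FN=1+1=2 → 6/8 = 0.7500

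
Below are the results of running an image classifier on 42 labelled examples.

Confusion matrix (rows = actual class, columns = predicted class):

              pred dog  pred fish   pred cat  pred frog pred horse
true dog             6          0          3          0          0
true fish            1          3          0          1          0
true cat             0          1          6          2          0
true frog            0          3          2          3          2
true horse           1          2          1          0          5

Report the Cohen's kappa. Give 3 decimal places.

0.436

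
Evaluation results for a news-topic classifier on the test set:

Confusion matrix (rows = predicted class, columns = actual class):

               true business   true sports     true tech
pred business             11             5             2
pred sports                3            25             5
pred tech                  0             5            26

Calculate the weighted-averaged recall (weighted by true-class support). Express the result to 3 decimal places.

0.756

Per-class recall (TP/(TP+FN)):
  business: TP=11, FN=3+0=3 → 11/14 = 0.7857
  sports: TP=25, FN=5+5=10 → 25/35 = 0.7143
  tech: TP=26, FN=2+5=7 → 26/33 = 0.7879
Weighted-recall = Σ (supportᵢ/N)·recallᵢ with N=82: (14/82)·0.7857 + (35/82)·0.7143 + (33/82)·0.7879 = 0.756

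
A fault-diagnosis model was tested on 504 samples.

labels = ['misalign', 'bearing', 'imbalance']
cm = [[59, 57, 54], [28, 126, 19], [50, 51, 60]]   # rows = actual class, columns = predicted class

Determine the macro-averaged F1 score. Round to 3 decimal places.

Per-class F1 score (2·TP/(2·TP+FP+FN)):
  misalign: TP=59, FP=28+50=78, FN=57+54=111 → 118/307 = 0.3844
  bearing: TP=126, FP=57+51=108, FN=28+19=47 → 252/407 = 0.6192
  imbalance: TP=60, FP=54+19=73, FN=50+51=101 → 120/294 = 0.4082
Macro-F1 score = mean = (0.3844 + 0.6192 + 0.4082) / 3 = 0.471

0.471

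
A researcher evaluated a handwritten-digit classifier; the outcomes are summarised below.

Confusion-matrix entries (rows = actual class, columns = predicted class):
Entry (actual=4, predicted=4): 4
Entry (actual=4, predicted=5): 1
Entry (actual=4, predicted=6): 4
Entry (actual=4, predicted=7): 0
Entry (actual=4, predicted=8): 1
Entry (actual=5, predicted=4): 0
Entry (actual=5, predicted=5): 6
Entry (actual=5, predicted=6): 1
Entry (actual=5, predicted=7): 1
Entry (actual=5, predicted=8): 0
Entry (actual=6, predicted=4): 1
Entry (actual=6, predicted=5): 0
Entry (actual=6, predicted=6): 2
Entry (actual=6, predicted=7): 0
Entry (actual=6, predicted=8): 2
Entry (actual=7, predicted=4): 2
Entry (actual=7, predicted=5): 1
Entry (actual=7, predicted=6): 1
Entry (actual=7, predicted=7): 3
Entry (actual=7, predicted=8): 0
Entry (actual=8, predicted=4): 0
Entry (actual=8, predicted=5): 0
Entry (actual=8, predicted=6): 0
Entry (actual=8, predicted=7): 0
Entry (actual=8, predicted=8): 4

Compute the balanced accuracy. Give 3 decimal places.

0.596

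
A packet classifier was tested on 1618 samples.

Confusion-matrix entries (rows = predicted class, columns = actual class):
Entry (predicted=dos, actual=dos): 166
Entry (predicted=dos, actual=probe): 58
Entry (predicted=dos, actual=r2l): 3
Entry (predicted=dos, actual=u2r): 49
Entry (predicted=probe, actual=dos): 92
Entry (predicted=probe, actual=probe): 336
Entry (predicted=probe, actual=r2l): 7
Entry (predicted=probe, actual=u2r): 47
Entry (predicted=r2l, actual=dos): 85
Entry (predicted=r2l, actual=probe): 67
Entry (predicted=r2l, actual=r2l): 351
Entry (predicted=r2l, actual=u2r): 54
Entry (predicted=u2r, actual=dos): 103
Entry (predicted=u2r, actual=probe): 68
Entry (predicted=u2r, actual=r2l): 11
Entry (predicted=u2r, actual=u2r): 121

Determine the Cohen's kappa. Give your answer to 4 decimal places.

Observed agreement pₒ = trace/N = 974/1618 = 0.60198
Expected agreement pₑ = Σ (rowᵢ·colᵢ)/N² = (446·276 + 529·482 + 372·557 + 271·303)/1618² = 0.25493
κ = (pₒ − pₑ)/(1 − pₑ) = (0.60198 − 0.25493)/(1 − 0.25493) = 0.4658

0.4658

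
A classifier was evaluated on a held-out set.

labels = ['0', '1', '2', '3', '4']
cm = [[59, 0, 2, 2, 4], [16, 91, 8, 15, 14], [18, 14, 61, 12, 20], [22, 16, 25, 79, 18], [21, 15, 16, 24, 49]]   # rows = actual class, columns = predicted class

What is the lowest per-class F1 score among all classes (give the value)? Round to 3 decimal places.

Per-class F1 score (2·TP/(2·TP+FP+FN)):
  0: TP=59, FP=16+18+22+21=77, FN=0+2+2+4=8 → 118/203 = 0.5813
  1: TP=91, FP=0+14+16+15=45, FN=16+8+15+14=53 → 182/280 = 0.6500
  2: TP=61, FP=2+8+25+16=51, FN=18+14+12+20=64 → 122/237 = 0.5148
  3: TP=79, FP=2+15+12+24=53, FN=22+16+25+18=81 → 158/292 = 0.5411
  4: TP=49, FP=4+14+20+18=56, FN=21+15+16+24=76 → 98/230 = 0.4261
Lowest is class '4' with F1 score = 0.426.

0.426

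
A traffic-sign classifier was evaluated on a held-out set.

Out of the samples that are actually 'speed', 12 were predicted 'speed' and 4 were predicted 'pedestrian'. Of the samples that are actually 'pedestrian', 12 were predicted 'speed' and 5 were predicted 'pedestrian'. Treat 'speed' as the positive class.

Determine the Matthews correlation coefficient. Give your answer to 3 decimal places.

0.050

MCC = (TP·TN − FP·FN) / √((TP+FP)(TP+FN)(TN+FP)(TN+FN))
Numerator = 12·5 − 12·4 = 12
Denominator = √(24·16·17·9) = √58752 = 242.3881
MCC = 12 / 242.3881 = 0.050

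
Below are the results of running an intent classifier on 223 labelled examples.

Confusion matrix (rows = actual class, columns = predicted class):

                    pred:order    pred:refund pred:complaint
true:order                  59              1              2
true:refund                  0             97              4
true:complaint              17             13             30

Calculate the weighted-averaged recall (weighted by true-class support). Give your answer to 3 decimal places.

0.834

Per-class recall (TP/(TP+FN)):
  order: TP=59, FN=1+2=3 → 59/62 = 0.9516
  refund: TP=97, FN=0+4=4 → 97/101 = 0.9604
  complaint: TP=30, FN=17+13=30 → 30/60 = 0.5000
Weighted-recall = Σ (supportᵢ/N)·recallᵢ with N=223: (62/223)·0.9516 + (101/223)·0.9604 + (60/223)·0.5000 = 0.834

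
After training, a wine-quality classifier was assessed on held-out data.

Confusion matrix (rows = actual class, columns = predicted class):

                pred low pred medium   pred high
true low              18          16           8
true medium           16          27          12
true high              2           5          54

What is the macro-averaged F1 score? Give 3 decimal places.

0.595

Per-class F1 score (2·TP/(2·TP+FP+FN)):
  low: TP=18, FP=16+2=18, FN=16+8=24 → 36/78 = 0.4615
  medium: TP=27, FP=16+5=21, FN=16+12=28 → 54/103 = 0.5243
  high: TP=54, FP=8+12=20, FN=2+5=7 → 108/135 = 0.8000
Macro-F1 score = mean = (0.4615 + 0.5243 + 0.8000) / 3 = 0.595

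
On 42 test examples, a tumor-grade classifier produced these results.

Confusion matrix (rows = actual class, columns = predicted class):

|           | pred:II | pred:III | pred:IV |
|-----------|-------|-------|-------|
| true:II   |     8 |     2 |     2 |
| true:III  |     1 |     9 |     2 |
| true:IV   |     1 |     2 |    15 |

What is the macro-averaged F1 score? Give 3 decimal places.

Per-class F1 score (2·TP/(2·TP+FP+FN)):
  II: TP=8, FP=1+1=2, FN=2+2=4 → 16/22 = 0.7273
  III: TP=9, FP=2+2=4, FN=1+2=3 → 18/25 = 0.7200
  IV: TP=15, FP=2+2=4, FN=1+2=3 → 30/37 = 0.8108
Macro-F1 score = mean = (0.7273 + 0.7200 + 0.8108) / 3 = 0.753

0.753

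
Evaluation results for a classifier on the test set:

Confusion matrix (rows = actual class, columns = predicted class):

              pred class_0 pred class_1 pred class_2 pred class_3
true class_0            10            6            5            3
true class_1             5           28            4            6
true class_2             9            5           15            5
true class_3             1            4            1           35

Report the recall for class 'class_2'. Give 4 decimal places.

Take TP from the diagonal, FP from the rest of the 'class_2' prediction marginal, FN from the rest of the 'class_2' actual marginal.
recall = TP/(TP+FN).
class_2: TP=15, FN=9+5+5=19 → 15/34 = 0.44118

0.4412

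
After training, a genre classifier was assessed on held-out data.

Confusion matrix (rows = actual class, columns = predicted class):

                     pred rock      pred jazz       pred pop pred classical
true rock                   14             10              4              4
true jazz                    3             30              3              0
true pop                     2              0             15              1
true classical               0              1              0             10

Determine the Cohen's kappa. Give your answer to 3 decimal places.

0.598

Observed agreement pₒ = trace/N = 69/97 = 0.7113
Expected agreement pₑ = Σ (rowᵢ·colᵢ)/N² = (32·19 + 36·41 + 18·22 + 11·15)/97² = 0.2811
κ = (pₒ − pₑ)/(1 − pₑ) = (0.7113 − 0.2811)/(1 − 0.2811) = 0.598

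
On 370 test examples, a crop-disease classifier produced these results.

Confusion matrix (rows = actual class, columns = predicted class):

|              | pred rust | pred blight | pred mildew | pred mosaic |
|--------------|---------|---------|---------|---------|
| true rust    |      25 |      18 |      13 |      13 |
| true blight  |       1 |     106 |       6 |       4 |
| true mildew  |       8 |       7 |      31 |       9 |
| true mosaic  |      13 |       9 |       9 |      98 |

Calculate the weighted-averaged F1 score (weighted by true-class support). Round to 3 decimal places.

Per-class F1 score (2·TP/(2·TP+FP+FN)):
  rust: TP=25, FP=1+8+13=22, FN=18+13+13=44 → 50/116 = 0.4310
  blight: TP=106, FP=18+7+9=34, FN=1+6+4=11 → 212/257 = 0.8249
  mildew: TP=31, FP=13+6+9=28, FN=8+7+9=24 → 62/114 = 0.5439
  mosaic: TP=98, FP=13+4+9=26, FN=13+9+9=31 → 196/253 = 0.7747
Weighted-F1 score = Σ (supportᵢ/N)·F1 scoreᵢ with N=370: (69/370)·0.4310 + (117/370)·0.8249 + (55/370)·0.5439 + (129/370)·0.7747 = 0.692

0.692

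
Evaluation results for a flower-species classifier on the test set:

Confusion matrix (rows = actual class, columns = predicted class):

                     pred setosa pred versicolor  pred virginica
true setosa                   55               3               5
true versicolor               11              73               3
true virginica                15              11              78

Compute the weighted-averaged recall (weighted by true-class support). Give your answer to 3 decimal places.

Per-class recall (TP/(TP+FN)):
  setosa: TP=55, FN=3+5=8 → 55/63 = 0.8730
  versicolor: TP=73, FN=11+3=14 → 73/87 = 0.8391
  virginica: TP=78, FN=15+11=26 → 78/104 = 0.7500
Weighted-recall = Σ (supportᵢ/N)·recallᵢ with N=254: (63/254)·0.8730 + (87/254)·0.8391 + (104/254)·0.7500 = 0.811

0.811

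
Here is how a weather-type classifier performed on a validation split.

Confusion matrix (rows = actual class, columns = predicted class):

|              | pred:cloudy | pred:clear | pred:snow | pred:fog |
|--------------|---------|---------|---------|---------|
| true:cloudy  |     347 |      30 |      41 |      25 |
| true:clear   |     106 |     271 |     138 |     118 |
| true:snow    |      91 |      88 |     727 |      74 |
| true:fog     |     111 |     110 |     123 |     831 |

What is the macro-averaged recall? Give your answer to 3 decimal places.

Per-class recall (TP/(TP+FN)):
  cloudy: TP=347, FN=30+41+25=96 → 347/443 = 0.7833
  clear: TP=271, FN=106+138+118=362 → 271/633 = 0.4281
  snow: TP=727, FN=91+88+74=253 → 727/980 = 0.7418
  fog: TP=831, FN=111+110+123=344 → 831/1175 = 0.7072
Macro-recall = mean = (0.7833 + 0.4281 + 0.7418 + 0.7072) / 4 = 0.665

0.665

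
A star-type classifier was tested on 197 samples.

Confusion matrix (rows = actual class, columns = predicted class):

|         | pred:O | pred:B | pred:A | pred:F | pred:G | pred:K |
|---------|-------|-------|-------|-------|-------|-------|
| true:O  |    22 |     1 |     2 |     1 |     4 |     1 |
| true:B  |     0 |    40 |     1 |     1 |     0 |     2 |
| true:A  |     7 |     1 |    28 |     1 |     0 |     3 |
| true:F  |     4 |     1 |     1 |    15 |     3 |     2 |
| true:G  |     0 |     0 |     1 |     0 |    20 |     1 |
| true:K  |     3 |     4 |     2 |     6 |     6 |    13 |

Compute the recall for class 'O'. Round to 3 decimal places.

0.710

recall = TP/(TP+FN).
O: TP=22, FN=1+2+1+4+1=9 → 22/31 = 0.7097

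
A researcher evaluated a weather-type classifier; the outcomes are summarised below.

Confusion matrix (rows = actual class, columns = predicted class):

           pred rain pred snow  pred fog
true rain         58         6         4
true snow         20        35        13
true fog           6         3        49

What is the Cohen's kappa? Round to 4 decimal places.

0.5982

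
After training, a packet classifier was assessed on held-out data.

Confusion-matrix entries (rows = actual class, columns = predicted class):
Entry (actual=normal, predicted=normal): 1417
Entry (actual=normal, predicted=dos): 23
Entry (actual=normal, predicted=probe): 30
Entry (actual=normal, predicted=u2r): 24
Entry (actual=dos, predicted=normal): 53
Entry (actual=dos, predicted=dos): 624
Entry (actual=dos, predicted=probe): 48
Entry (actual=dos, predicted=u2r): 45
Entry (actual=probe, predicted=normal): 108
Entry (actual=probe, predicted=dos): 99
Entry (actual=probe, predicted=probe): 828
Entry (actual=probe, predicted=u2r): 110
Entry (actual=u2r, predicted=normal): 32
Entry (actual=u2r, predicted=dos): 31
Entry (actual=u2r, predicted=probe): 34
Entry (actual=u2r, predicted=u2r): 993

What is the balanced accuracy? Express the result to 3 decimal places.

Balanced accuracy = mean of per-class recall.
  normal: recall = 1417/1494 = 0.9485
  dos: recall = 624/770 = 0.8104
  probe: recall = 828/1145 = 0.7231
  u2r: recall = 993/1090 = 0.9110
Mean = (0.9485 + 0.8104 + 0.7231 + 0.9110) / 4 = 0.848

0.848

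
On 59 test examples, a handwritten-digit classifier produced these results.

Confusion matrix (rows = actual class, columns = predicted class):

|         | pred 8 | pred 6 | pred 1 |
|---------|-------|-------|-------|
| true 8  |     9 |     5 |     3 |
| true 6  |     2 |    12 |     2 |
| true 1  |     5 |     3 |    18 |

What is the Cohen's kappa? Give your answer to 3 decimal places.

0.485

Observed agreement pₒ = trace/N = 39/59 = 0.6610
Expected agreement pₑ = Σ (rowᵢ·colᵢ)/N² = (17·16 + 16·20 + 26·23)/59² = 0.3419
κ = (pₒ − pₑ)/(1 − pₑ) = (0.6610 − 0.3419)/(1 − 0.3419) = 0.485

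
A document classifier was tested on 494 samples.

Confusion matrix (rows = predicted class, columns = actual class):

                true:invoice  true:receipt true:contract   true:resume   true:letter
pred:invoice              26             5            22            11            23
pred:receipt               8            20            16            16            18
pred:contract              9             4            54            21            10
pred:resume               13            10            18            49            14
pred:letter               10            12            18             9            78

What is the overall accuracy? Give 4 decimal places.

Accuracy = trace / total = (26+20+54+49+78=227) / 494 = 227/494 = 0.4595

0.4595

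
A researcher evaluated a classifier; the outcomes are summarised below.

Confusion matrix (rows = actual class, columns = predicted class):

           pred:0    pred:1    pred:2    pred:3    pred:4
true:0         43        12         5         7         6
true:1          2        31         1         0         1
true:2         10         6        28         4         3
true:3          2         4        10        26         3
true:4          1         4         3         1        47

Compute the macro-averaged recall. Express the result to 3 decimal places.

Per-class recall (TP/(TP+FN)):
  0: TP=43, FN=12+5+7+6=30 → 43/73 = 0.5890
  1: TP=31, FN=2+1+0+1=4 → 31/35 = 0.8857
  2: TP=28, FN=10+6+4+3=23 → 28/51 = 0.5490
  3: TP=26, FN=2+4+10+3=19 → 26/45 = 0.5778
  4: TP=47, FN=1+4+3+1=9 → 47/56 = 0.8393
Macro-recall = mean = (0.5890 + 0.8857 + 0.5490 + 0.5778 + 0.8393) / 5 = 0.688

0.688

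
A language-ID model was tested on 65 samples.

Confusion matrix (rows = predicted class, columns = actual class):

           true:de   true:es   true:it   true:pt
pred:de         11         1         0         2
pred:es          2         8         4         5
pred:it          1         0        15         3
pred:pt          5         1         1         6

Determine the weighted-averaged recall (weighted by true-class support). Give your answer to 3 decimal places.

Per-class recall (TP/(TP+FN)):
  de: TP=11, FN=2+1+5=8 → 11/19 = 0.5789
  es: TP=8, FN=1+0+1=2 → 8/10 = 0.8000
  it: TP=15, FN=0+4+1=5 → 15/20 = 0.7500
  pt: TP=6, FN=2+5+3=10 → 6/16 = 0.3750
Weighted-recall = Σ (supportᵢ/N)·recallᵢ with N=65: (19/65)·0.5789 + (10/65)·0.8000 + (20/65)·0.7500 + (16/65)·0.3750 = 0.615

0.615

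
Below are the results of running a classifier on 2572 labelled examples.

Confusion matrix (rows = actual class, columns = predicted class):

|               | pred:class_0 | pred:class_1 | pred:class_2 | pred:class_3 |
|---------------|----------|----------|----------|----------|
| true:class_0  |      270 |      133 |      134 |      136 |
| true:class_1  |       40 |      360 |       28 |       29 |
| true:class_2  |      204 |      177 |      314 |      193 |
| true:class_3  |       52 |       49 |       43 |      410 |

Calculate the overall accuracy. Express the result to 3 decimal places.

0.526

Accuracy = trace / total = (270+360+314+410=1354) / 2572 = 1354/2572 = 0.526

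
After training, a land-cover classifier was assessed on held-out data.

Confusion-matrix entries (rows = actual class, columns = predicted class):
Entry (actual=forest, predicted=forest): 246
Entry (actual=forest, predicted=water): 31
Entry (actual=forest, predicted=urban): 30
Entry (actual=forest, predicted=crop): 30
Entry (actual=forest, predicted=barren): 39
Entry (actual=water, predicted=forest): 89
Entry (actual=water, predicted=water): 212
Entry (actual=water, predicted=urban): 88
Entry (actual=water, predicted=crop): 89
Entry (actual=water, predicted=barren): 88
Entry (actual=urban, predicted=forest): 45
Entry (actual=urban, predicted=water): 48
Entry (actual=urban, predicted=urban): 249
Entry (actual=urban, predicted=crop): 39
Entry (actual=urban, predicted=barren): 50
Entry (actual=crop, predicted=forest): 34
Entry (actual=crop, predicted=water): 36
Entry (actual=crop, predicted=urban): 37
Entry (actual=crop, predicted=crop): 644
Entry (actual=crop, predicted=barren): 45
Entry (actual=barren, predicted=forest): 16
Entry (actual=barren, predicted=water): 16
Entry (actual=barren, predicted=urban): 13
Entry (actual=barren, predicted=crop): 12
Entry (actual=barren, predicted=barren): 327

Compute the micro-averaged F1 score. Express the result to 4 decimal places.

Micro-averaging pools counts across classes: ΣTP=1678, ΣFP=875, ΣFN=875.
Micro-F1 score = 2·TP/(2·TP+FP+FN) on pooled counts = 0.6573 (equals overall accuracy in single-label multiclass).

0.6573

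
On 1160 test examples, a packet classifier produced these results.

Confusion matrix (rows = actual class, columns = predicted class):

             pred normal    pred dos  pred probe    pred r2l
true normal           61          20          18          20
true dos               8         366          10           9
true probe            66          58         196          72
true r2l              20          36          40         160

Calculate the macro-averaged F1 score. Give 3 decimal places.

Per-class F1 score (2·TP/(2·TP+FP+FN)):
  normal: TP=61, FP=8+66+20=94, FN=20+18+20=58 → 122/274 = 0.4453
  dos: TP=366, FP=20+58+36=114, FN=8+10+9=27 → 732/873 = 0.8385
  probe: TP=196, FP=18+10+40=68, FN=66+58+72=196 → 392/656 = 0.5976
  r2l: TP=160, FP=20+9+72=101, FN=20+36+40=96 → 320/517 = 0.6190
Macro-F1 score = mean = (0.4453 + 0.8385 + 0.5976 + 0.6190) / 4 = 0.625

0.625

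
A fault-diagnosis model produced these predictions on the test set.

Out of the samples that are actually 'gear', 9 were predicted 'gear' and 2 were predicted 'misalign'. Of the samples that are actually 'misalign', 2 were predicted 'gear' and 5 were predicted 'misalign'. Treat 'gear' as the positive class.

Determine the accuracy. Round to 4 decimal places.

0.7778

Accuracy = (TP+TN)/N = (9+5)/18 = 0.7778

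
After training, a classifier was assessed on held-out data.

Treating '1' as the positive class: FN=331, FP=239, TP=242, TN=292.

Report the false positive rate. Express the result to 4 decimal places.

FPR = FP/(FP+TN) = 239/(239+292) = 0.4501

0.4501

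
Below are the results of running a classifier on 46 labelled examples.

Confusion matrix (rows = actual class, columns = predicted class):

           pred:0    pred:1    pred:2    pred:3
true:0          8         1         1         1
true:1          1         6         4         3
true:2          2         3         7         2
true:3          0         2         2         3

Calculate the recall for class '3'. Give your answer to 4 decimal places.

Take TP from the diagonal, FP from the rest of the '3' prediction marginal, FN from the rest of the '3' actual marginal.
recall = TP/(TP+FN).
3: TP=3, FN=0+2+2=4 → 3/7 = 0.42857

0.4286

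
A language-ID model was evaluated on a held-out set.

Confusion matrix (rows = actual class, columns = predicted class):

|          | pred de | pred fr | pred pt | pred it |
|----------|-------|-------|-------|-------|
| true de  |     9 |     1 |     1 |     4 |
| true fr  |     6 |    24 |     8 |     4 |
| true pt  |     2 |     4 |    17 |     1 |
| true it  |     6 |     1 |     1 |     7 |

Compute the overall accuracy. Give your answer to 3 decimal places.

0.594

Accuracy = trace / total = (9+24+17+7=57) / 96 = 57/96 = 0.594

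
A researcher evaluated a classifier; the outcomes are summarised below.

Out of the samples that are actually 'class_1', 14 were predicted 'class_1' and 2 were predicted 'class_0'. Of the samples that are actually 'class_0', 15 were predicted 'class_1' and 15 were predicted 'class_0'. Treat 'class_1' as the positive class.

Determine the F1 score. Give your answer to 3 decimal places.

Precision = TP/(TP+FP) = 14/29 = 0.4828
Recall = TP/(TP+FN) = 14/16 = 0.8750
F1 = 2·TP/(2·TP+FP+FN) = 28/45 = 0.622

0.622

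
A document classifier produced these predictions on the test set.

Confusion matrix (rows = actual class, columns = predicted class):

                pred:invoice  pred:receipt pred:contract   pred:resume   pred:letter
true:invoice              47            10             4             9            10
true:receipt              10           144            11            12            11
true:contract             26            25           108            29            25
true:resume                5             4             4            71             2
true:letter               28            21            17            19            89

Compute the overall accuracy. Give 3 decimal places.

Accuracy = trace / total = (47+144+108+71+89=459) / 741 = 459/741 = 0.619

0.619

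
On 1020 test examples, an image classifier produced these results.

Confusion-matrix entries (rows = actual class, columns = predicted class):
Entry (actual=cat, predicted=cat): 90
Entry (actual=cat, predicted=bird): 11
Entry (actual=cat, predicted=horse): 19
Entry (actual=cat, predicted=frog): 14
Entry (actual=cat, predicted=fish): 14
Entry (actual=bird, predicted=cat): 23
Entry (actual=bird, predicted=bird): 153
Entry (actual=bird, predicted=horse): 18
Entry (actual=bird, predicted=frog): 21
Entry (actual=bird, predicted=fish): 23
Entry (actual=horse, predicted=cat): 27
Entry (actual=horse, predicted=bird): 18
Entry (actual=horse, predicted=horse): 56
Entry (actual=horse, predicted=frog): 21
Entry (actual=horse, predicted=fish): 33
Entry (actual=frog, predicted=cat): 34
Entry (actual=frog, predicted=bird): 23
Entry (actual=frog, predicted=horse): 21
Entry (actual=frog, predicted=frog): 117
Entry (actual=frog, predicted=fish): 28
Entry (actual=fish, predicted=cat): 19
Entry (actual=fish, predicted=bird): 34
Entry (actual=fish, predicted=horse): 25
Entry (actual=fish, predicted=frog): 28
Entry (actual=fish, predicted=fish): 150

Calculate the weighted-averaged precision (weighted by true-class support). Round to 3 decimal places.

Per-class precision (TP/(TP+FP)):
  cat: TP=90, FP=23+27+34+19=103 → 90/193 = 0.4663
  bird: TP=153, FP=11+18+23+34=86 → 153/239 = 0.6402
  horse: TP=56, FP=19+18+21+25=83 → 56/139 = 0.4029
  frog: TP=117, FP=14+21+21+28=84 → 117/201 = 0.5821
  fish: TP=150, FP=14+23+33+28=98 → 150/248 = 0.6048
Weighted-precision = Σ (supportᵢ/N)·precisionᵢ with N=1020: (148/1020)·0.4663 + (238/1020)·0.6402 + (155/1020)·0.4029 + (223/1020)·0.5821 + (256/1020)·0.6048 = 0.557

0.557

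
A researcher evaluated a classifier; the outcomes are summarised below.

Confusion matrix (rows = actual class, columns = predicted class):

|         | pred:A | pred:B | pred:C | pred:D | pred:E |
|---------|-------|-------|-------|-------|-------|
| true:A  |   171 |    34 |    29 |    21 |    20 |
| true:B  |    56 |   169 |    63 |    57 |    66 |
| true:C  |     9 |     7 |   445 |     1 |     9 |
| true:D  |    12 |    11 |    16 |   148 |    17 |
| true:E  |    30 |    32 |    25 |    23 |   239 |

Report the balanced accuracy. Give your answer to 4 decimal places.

Balanced accuracy = mean of per-class recall.
  A: recall = 171/275 = 0.62182
  B: recall = 169/411 = 0.41119
  C: recall = 445/471 = 0.94480
  D: recall = 148/204 = 0.72549
  E: recall = 239/349 = 0.68481
Mean = (0.62182 + 0.41119 + 0.94480 + 0.72549 + 0.68481) / 5 = 0.6776

0.6776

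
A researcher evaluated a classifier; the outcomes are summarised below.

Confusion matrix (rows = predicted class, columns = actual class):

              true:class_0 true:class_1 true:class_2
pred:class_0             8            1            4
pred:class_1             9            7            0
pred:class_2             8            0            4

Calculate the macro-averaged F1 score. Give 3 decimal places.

0.468

Per-class F1 score (2·TP/(2·TP+FP+FN)):
  class_0: TP=8, FP=1+4=5, FN=9+8=17 → 16/38 = 0.4211
  class_1: TP=7, FP=9+0=9, FN=1+0=1 → 14/24 = 0.5833
  class_2: TP=4, FP=8+0=8, FN=4+0=4 → 8/20 = 0.4000
Macro-F1 score = mean = (0.4211 + 0.5833 + 0.4000) / 3 = 0.468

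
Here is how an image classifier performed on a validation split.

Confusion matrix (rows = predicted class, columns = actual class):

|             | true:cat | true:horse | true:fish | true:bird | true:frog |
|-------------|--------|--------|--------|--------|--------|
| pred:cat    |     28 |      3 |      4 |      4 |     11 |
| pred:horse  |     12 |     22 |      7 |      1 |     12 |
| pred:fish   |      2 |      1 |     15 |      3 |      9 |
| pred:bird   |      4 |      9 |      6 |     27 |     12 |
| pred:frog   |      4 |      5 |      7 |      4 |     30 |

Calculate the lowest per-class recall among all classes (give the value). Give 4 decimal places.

Per-class recall (TP/(TP+FN)):
  cat: TP=28, FN=12+2+4+4=22 → 28/50 = 0.56000
  horse: TP=22, FN=3+1+9+5=18 → 22/40 = 0.55000
  fish: TP=15, FN=4+7+6+7=24 → 15/39 = 0.38462
  bird: TP=27, FN=4+1+3+4=12 → 27/39 = 0.69231
  frog: TP=30, FN=11+12+9+12=44 → 30/74 = 0.40541
Lowest is class 'fish' with recall = 0.3846.

0.3846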